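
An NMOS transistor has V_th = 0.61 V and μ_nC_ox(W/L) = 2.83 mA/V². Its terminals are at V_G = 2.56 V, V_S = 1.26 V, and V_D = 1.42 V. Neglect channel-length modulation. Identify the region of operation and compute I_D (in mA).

Triode; I_D = 0.276 mA

V_GS = V_G − V_S = 2.56 − 1.26 = 1.3 V; V_DS = V_D − V_S = 1.42 − 1.26 = 0.16 V.
V_ov = V_GS − V_th = 1.3 − 0.61 = 0.69 V.
Since V_DS = 0.16 V < V_ov = 0.69 V, the device is in the triode region.
I_D = k_n [V_ov · V_DS − ½ V_DS²] = 2.83 × [0.69 × 0.16 − 0.5 × 0.16²] = 0.276 mA.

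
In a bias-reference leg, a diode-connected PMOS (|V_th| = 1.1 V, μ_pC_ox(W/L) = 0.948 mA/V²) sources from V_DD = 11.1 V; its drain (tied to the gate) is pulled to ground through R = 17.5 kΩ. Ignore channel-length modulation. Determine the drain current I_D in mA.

I_D = 0.512 mA

With gate tied to drain, V_SG = V_SD ≥ V_SG − |V_th|, so the device is in saturation.
KCL at the drain: ½ k_p (V_SG − |V_th|)² = (V_DD − V_SG)/R.
Let x = V_SG − 1.1. Then 8.29 x² + x − 10 = 0, giving x = 1.04 V (positive root), so V_SG = 2.14 V.
I_D = (V_DD − V_SG)/R = (11.1 − 2.14) / 17.5 = 0.512 mA.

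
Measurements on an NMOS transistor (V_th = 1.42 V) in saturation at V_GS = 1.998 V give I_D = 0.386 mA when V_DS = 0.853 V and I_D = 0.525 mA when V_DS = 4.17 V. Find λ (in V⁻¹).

With V_GS fixed, I_D ∝ (1 + λ V_DS) in saturation, so I_D2/I_D1 = (1 + λ V_DS2)/(1 + λ V_DS1).
0.525/0.386 = 1.36 = (1 + 4.17 λ)/(1 + 0.853 λ).
Solving: λ (I_D1 V_DS2 − I_D2 V_DS1) = I_D2 − I_D1, so λ = (0.525 − 0.386) / (0.386 × 4.17 − 0.525 × 0.853) = 0.139 / 1.16 = 0.12 V⁻¹.

λ = 0.120 V⁻¹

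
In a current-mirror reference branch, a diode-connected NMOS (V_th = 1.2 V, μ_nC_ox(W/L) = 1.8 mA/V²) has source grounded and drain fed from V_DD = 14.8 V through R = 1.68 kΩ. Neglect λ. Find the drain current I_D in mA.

I_D = 6.50 mA

With gate tied to drain, V_GS = V_DS ≥ V_GS − V_th, so the device is in saturation.
KCL at the drain: ½ k_n (V_GS − V_th)² = (V_DD − V_GS)/R.
Let x = V_GS − 1.2. Then 1.51 x² + x − 13.6 = 0, giving x = 2.69 V (positive root), so V_GS = 3.89 V.
I_D = (V_DD − V_GS)/R = (14.8 − 3.89) / 1.68 = 6.5 mA.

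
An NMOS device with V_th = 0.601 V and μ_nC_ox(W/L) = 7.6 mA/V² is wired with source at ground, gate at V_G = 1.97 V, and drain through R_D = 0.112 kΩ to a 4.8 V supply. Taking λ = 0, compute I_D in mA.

V_GS = V_G = 1.97 V, so V_ov = 1.97 − 0.601 = 1.37 V.
Assume saturation: I_D = ½ k_n V_ov² = 0.5 × 7.6 × 1.37² = 7.12 mA, giving V_DS = V_DD − I_D R_D = 4.8 − 7.12 × 0.112 = 4 V.
V_DS = 4 V ≥ V_ov = 1.37 V, confirming saturation.

I_D = 7.12 mA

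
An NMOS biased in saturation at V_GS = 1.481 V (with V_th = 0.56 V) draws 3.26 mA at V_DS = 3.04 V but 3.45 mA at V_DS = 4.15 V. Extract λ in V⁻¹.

With V_GS fixed, I_D ∝ (1 + λ V_DS) in saturation, so I_D2/I_D1 = (1 + λ V_DS2)/(1 + λ V_DS1).
3.45/3.26 = 1.058 = (1 + 4.15 λ)/(1 + 3.04 λ).
Solving: λ (I_D1 V_DS2 − I_D2 V_DS1) = I_D2 − I_D1, so λ = (3.45 − 3.26) / (3.26 × 4.15 − 3.45 × 3.04) = 0.19 / 3.04 = 0.0625 V⁻¹.

λ = 0.0625 V⁻¹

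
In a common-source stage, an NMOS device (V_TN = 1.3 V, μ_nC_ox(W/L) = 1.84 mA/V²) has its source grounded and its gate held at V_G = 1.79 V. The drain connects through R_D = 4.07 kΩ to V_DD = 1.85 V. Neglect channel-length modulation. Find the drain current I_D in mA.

V_GS = V_G = 1.79 V, so V_ov = 1.79 − 1.3 = 0.49 V.
Assume saturation: I_D = ½ k_n V_ov² = 0.5 × 1.84 × 0.49² = 0.221 mA, giving V_DS = V_DD − I_D R_D = 1.85 − 0.221 × 4.07 = 0.951 V.
V_DS = 0.951 V ≥ V_ov = 0.49 V, confirming saturation.

I_D = 0.221 mA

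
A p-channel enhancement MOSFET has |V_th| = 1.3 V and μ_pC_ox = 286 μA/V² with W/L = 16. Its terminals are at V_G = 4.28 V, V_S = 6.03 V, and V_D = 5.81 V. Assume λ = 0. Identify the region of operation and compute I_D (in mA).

Triode; I_D = 0.342 mA

V_SG = V_S − V_G = 6.03 − 4.28 = 1.75 V; V_SD = V_S − V_D = 6.03 − 5.81 = 0.22 V.
k_p = μ_pC_ox · (W/L) = 4.576 mA/V².
V_ov = V_SG − |V_th| = 1.75 − 1.3 = 0.45 V.
Since V_SD = 0.22 V < V_ov = 0.45 V, the device is in the triode region.
I_D = k_p [V_ov · V_SD − ½ V_SD²] = 4.576 × [0.45 × 0.22 − 0.5 × 0.22²] = 0.342 mA.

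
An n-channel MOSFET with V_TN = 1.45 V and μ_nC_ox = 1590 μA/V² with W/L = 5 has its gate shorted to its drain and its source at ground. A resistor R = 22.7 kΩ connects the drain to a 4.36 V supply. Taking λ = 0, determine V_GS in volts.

With gate tied to drain, V_GS = V_DS ≥ V_GS − V_TN, so the device is in saturation.
k_n = μ_nC_ox · (W/L) = 7.95 mA/V².
KCL at the drain: ½ k_n (V_GS − V_TN)² = (V_DD − V_GS)/R.
Let x = V_GS − 1.45. Then 90.2 x² + x − 2.91 = 0, giving x = 0.174 V (positive root), so V_GS = 1.62 V.
I_D = (V_DD − V_GS)/R = (4.36 − 1.62) / 22.7 = 0.121 mA.

V_GS = 1.62 V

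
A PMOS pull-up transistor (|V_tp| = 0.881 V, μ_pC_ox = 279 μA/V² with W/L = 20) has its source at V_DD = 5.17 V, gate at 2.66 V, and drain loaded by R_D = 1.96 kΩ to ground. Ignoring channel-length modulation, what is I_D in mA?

V_SG = V_DD − V_G = 5.17 − 2.66 = 2.51 V, so V_ov = 2.51 − 0.881 = 1.63 V.
k_p = μ_pC_ox · (W/L) = 5.58 mA/V².
Assume saturation: I_D = ½ k_p V_ov² = 0.5 × 5.58 × 1.63² = 7.4 mA, giving V_SD = V_DD − I_D R_D = 5.17 − 7.4 × 1.96 = -9.34 V.
But -9.34 V < V_ov = 1.63 V, so the device is actually in triode.
In triode I_D = k_p[V_ov V_SD − ½ V_SD²] and I_D = (V_DD − V_SD)/R_D. Equating: 5.47 V_SD² − 18.82 V_SD + 5.17 = 0, giving V_SD = 0.301 V (the root below V_ov).
I_D = (5.17 − 0.301) / 1.96 = 2.48 mA.

I_D = 2.48 mA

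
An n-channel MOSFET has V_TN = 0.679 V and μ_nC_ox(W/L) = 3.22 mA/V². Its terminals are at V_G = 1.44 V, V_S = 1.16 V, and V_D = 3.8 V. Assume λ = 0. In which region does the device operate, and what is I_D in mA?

V_GS = V_G − V_S = 1.44 − 1.16 = 0.28 V; V_DS = V_D − V_S = 3.8 − 1.16 = 2.64 V.
V_GS = 0.28 V < V_TN = 0.679 V, so the transistor is in cutoff.

Cutoff; I_D = 0 mA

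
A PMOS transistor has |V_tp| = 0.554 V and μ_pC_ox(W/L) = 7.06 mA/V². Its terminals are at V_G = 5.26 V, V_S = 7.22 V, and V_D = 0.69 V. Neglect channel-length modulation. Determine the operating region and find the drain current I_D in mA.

V_SG = V_S − V_G = 7.22 − 5.26 = 1.96 V; V_SD = V_S − V_D = 7.22 − 0.69 = 6.53 V.
V_ov = V_SG − |V_tp| = 1.96 − 0.554 = 1.41 V.
Since V_SD = 6.53 V ≥ V_ov = 1.41 V, the device is in saturation.
I_D = ½ k_p V_ov² = 0.5 × 7.06 × 1.41² = 6.98 mA.

Saturation; I_D = 6.98 mA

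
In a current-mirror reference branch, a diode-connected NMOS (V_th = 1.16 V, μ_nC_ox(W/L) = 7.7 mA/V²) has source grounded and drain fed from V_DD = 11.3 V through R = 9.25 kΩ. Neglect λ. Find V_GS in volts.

V_GS = 1.68 V

With gate tied to drain, V_GS = V_DS ≥ V_GS − V_th, so the device is in saturation.
KCL at the drain: ½ k_n (V_GS − V_th)² = (V_DD − V_GS)/R.
Let x = V_GS − 1.16. Then 35.6 x² + x − 10.14 = 0, giving x = 0.52 V (positive root), so V_GS = 1.68 V.
I_D = (V_DD − V_GS)/R = (11.3 − 1.68) / 9.25 = 1.04 mA.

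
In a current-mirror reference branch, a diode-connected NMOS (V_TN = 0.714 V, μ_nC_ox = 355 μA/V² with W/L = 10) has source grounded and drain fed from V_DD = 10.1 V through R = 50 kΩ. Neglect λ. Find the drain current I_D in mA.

With gate tied to drain, V_GS = V_DS ≥ V_GS − V_TN, so the device is in saturation.
k_n = μ_nC_ox · (W/L) = 3.55 mA/V².
KCL at the drain: ½ k_n (V_GS − V_TN)² = (V_DD − V_GS)/R.
Let x = V_GS − 0.714. Then 88.8 x² + x − 9.386 = 0, giving x = 0.32 V (positive root), so V_GS = 1.03 V.
I_D = (V_DD − V_GS)/R = (10.1 − 1.03) / 50 = 0.181 mA.

I_D = 0.181 mA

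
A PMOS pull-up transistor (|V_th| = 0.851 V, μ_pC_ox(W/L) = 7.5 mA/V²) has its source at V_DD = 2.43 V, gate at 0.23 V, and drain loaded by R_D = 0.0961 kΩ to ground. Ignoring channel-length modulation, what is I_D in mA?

I_D = 6.82 mA

V_SG = V_DD − V_G = 2.43 − 0.23 = 2.2 V, so V_ov = 2.2 − 0.851 = 1.35 V.
Assume saturation: I_D = ½ k_p V_ov² = 0.5 × 7.5 × 1.35² = 6.82 mA, giving V_SD = V_DD − I_D R_D = 2.43 − 6.82 × 0.0961 = 1.77 V.
V_SD = 1.77 V ≥ V_ov = 1.35 V, confirming saturation.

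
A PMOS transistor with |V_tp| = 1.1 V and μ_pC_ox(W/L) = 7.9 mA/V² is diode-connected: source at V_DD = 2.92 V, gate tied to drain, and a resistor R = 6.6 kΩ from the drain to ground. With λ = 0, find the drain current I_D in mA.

With gate tied to drain, V_SG = V_SD ≥ V_SG − |V_tp|, so the device is in saturation.
KCL at the drain: ½ k_p (V_SG − |V_tp|)² = (V_DD − V_SG)/R.
Let x = V_SG − 1.1. Then 26.1 x² + x − 1.82 = 0, giving x = 0.246 V (positive root), so V_SG = 1.35 V.
I_D = (V_DD − V_SG)/R = (2.92 − 1.35) / 6.6 = 0.239 mA.

I_D = 0.239 mA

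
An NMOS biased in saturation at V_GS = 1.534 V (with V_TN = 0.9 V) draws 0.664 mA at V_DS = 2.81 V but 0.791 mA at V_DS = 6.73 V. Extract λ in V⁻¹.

λ = 0.0565 V⁻¹

With V_GS fixed, I_D ∝ (1 + λ V_DS) in saturation, so I_D2/I_D1 = (1 + λ V_DS2)/(1 + λ V_DS1).
0.791/0.664 = 1.191 = (1 + 6.73 λ)/(1 + 2.81 λ).
Solving: λ (I_D1 V_DS2 − I_D2 V_DS1) = I_D2 − I_D1, so λ = (0.791 − 0.664) / (0.664 × 6.73 − 0.791 × 2.81) = 0.127 / 2.25 = 0.0565 V⁻¹.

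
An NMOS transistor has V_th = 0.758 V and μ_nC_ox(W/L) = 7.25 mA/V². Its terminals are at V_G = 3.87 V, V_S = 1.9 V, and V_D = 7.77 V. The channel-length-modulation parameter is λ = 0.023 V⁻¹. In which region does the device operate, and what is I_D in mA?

V_GS = V_G − V_S = 3.87 − 1.9 = 1.97 V; V_DS = V_D − V_S = 7.77 − 1.9 = 5.87 V.
V_ov = V_GS − V_th = 1.97 − 0.758 = 1.21 V.
Since V_DS = 5.87 V ≥ V_ov = 1.21 V, the device is in saturation.
I_D = ½ k_n V_ov² (1 + λ V_DS) = 0.5 × 7.25 × 1.21² × (1 + 0.023 × 5.87) = 6.04 mA.

Saturation; I_D = 6.04 mA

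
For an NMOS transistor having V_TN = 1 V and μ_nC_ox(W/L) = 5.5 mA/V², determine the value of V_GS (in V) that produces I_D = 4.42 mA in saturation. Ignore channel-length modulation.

V_GS = 2.27 V

In saturation I_D = ½ k_n (V_GS − V_TN)², so V_GS − V_TN = √(2 I_D / k_n) = √(2 × 4.42 / 5.5) = 1.27 V.
V_GS = 1 + 1.27 = 2.27 V.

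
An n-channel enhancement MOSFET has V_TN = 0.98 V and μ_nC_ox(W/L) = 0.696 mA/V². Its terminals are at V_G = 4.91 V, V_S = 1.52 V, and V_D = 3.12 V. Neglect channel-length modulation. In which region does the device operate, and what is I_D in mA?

V_GS = V_G − V_S = 4.91 − 1.52 = 3.39 V; V_DS = V_D − V_S = 3.12 − 1.52 = 1.6 V.
V_ov = V_GS − V_TN = 3.39 − 0.98 = 2.41 V.
Since V_DS = 1.6 V < V_ov = 2.41 V, the device is in the triode region.
I_D = k_n [V_ov · V_DS − ½ V_DS²] = 0.696 × [2.41 × 1.6 − 0.5 × 1.6²] = 1.79 mA.

Triode; I_D = 1.79 mA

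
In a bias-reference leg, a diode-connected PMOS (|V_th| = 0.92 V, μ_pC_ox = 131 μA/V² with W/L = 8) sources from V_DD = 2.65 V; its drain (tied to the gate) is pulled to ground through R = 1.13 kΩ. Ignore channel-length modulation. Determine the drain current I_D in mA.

I_D = 0.591 mA

With gate tied to drain, V_SG = V_SD ≥ V_SG − |V_th|, so the device is in saturation.
k_p = μ_pC_ox · (W/L) = 1.048 mA/V².
KCL at the drain: ½ k_p (V_SG − |V_th|)² = (V_DD − V_SG)/R.
Let x = V_SG − 0.92. Then 0.592 x² + x − 1.73 = 0, giving x = 1.06 V (positive root), so V_SG = 1.98 V.
I_D = (V_DD − V_SG)/R = (2.65 − 1.98) / 1.13 = 0.591 mA.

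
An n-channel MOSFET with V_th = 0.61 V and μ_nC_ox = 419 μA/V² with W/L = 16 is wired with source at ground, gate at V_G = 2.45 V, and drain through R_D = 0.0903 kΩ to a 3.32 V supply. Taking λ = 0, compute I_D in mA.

V_GS = V_G = 2.45 V, so V_ov = 2.45 − 0.61 = 1.84 V.
k_n = μ_nC_ox · (W/L) = 6.704 mA/V².
Assume saturation: I_D = ½ k_n V_ov² = 0.5 × 6.704 × 1.84² = 11.3 mA, giving V_DS = V_DD − I_D R_D = 3.32 − 11.3 × 0.0903 = 2.3 V.
V_DS = 2.3 V ≥ V_ov = 1.84 V, confirming saturation.

I_D = 11.3 mA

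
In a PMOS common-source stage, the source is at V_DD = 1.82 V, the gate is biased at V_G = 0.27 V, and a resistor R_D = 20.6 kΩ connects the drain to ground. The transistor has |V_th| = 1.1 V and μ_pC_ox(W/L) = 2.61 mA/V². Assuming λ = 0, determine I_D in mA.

I_D = 0.0845 mA

V_SG = V_DD − V_G = 1.82 − 0.27 = 1.55 V, so V_ov = 1.55 − 1.1 = 0.45 V.
Assume saturation: I_D = ½ k_p V_ov² = 0.5 × 2.61 × 0.45² = 0.264 mA, giving V_SD = V_DD − I_D R_D = 1.82 − 0.264 × 20.6 = -3.62 V.
But -3.62 V < V_ov = 0.45 V, so the device is actually in triode.
In triode I_D = k_p[V_ov V_SD − ½ V_SD²] and I_D = (V_DD − V_SD)/R_D. Equating: 26.9 V_SD² − 25.19 V_SD + 1.82 = 0, giving V_SD = 0.0789 V (the root below V_ov).
I_D = (1.82 − 0.0789) / 20.6 = 0.0845 mA.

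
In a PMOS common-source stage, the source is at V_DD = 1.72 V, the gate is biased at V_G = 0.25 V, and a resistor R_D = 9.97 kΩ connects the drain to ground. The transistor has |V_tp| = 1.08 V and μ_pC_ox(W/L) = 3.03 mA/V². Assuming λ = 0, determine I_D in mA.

I_D = 0.156 mA

V_SG = V_DD − V_G = 1.72 − 0.25 = 1.47 V, so V_ov = 1.47 − 1.08 = 0.39 V.
Assume saturation: I_D = ½ k_p V_ov² = 0.5 × 3.03 × 0.39² = 0.23 mA, giving V_SD = V_DD − I_D R_D = 1.72 − 0.23 × 9.97 = -0.577 V.
But -0.577 V < V_ov = 0.39 V, so the device is actually in triode.
In triode I_D = k_p[V_ov V_SD − ½ V_SD²] and I_D = (V_DD − V_SD)/R_D. Equating: 15.1 V_SD² − 12.78 V_SD + 1.72 = 0, giving V_SD = 0.168 V (the root below V_ov).
I_D = (1.72 − 0.168) / 9.97 = 0.156 mA.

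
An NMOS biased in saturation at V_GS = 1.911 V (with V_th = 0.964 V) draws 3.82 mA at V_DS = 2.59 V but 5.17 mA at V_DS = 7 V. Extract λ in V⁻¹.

With V_GS fixed, I_D ∝ (1 + λ V_DS) in saturation, so I_D2/I_D1 = (1 + λ V_DS2)/(1 + λ V_DS1).
5.17/3.82 = 1.353 = (1 + 7 λ)/(1 + 2.59 λ).
Solving: λ (I_D1 V_DS2 − I_D2 V_DS1) = I_D2 − I_D1, so λ = (5.17 − 3.82) / (3.82 × 7 − 5.17 × 2.59) = 1.35 / 13.3 = 0.101 V⁻¹.

λ = 0.101 V⁻¹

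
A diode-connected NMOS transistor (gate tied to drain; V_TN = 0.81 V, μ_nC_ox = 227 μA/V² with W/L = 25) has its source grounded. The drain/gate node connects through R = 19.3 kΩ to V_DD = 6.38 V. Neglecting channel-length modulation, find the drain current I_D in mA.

With gate tied to drain, V_GS = V_DS ≥ V_GS − V_TN, so the device is in saturation.
k_n = μ_nC_ox · (W/L) = 5.675 mA/V².
KCL at the drain: ½ k_n (V_GS − V_TN)² = (V_DD − V_GS)/R.
Let x = V_GS − 0.81. Then 54.8 x² + x − 5.57 = 0, giving x = 0.31 V (positive root), so V_GS = 1.12 V.
I_D = (V_DD − V_GS)/R = (6.38 − 1.12) / 19.3 = 0.273 mA.

I_D = 0.273 mA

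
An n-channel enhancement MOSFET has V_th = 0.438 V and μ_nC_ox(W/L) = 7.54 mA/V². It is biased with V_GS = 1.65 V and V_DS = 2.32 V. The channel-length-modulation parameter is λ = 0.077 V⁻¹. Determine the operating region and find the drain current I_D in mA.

Saturation; I_D = 6.53 mA

V_ov = V_GS − V_th = 1.65 − 0.438 = 1.21 V.
Since V_DS = 2.32 V ≥ V_ov = 1.21 V, the device is in saturation.
I_D = ½ k_n V_ov² (1 + λ V_DS) = 0.5 × 7.54 × 1.21² × (1 + 0.077 × 2.32) = 6.53 mA.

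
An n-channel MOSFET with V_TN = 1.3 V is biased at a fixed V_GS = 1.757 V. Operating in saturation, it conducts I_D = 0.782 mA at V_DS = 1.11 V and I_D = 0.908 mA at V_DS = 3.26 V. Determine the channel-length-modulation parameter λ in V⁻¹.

λ = 0.0817 V⁻¹

With V_GS fixed, I_D ∝ (1 + λ V_DS) in saturation, so I_D2/I_D1 = (1 + λ V_DS2)/(1 + λ V_DS1).
0.908/0.782 = 1.161 = (1 + 3.26 λ)/(1 + 1.11 λ).
Solving: λ (I_D1 V_DS2 − I_D2 V_DS1) = I_D2 − I_D1, so λ = (0.908 − 0.782) / (0.782 × 3.26 − 0.908 × 1.11) = 0.126 / 1.54 = 0.0817 V⁻¹.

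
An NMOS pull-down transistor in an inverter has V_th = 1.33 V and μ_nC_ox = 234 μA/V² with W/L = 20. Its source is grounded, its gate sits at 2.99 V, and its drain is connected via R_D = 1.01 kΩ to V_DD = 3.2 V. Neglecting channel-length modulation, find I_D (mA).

V_GS = V_G = 2.99 V, so V_ov = 2.99 − 1.33 = 1.66 V.
k_n = μ_nC_ox · (W/L) = 4.68 mA/V².
Assume saturation: I_D = ½ k_n V_ov² = 0.5 × 4.68 × 1.66² = 6.45 mA, giving V_DS = V_DD − I_D R_D = 3.2 − 6.45 × 1.01 = -3.31 V.
But -3.31 V < V_ov = 1.66 V, so the device is actually in triode.
In triode I_D = k_n[V_ov V_DS − ½ V_DS²] and I_D = (V_DD − V_DS)/R_D. Equating: 2.36 V_DS² − 8.846 V_DS + 3.2 = 0, giving V_DS = 0.406 V (the root below V_ov).
I_D = (3.2 − 0.406) / 1.01 = 2.77 mA.

I_D = 2.77 mA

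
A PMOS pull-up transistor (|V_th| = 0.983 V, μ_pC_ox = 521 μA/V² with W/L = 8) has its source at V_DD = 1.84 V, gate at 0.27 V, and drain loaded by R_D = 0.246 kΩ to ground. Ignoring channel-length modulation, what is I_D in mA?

V_SG = V_DD − V_G = 1.84 − 0.27 = 1.57 V, so V_ov = 1.57 − 0.983 = 0.587 V.
k_p = μ_pC_ox · (W/L) = 4.168 mA/V².
Assume saturation: I_D = ½ k_p V_ov² = 0.5 × 4.168 × 0.587² = 0.718 mA, giving V_SD = V_DD − I_D R_D = 1.84 − 0.718 × 0.246 = 1.66 V.
V_SD = 1.66 V ≥ V_ov = 0.587 V, confirming saturation.

I_D = 0.718 mA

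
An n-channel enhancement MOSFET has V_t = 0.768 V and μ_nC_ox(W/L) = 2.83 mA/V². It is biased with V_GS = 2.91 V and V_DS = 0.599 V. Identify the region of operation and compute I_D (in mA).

V_ov = V_GS − V_t = 2.91 − 0.768 = 2.14 V.
Since V_DS = 0.599 V < V_ov = 2.14 V, the device is in the triode region.
I_D = k_n [V_ov · V_DS − ½ V_DS²] = 2.83 × [2.14 × 0.599 − 0.5 × 0.599²] = 3.12 mA.

Triode; I_D = 3.12 mA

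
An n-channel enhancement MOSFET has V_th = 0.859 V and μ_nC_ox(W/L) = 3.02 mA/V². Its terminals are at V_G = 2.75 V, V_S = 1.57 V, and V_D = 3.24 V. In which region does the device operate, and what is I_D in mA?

Saturation; I_D = 0.156 mA

V_GS = V_G − V_S = 2.75 − 1.57 = 1.18 V; V_DS = V_D − V_S = 3.24 − 1.57 = 1.67 V.
V_ov = V_GS − V_th = 1.18 − 0.859 = 0.321 V.
Since V_DS = 1.67 V ≥ V_ov = 0.321 V, the device is in saturation.
I_D = ½ k_n V_ov² = 0.5 × 3.02 × 0.321² = 0.156 mA.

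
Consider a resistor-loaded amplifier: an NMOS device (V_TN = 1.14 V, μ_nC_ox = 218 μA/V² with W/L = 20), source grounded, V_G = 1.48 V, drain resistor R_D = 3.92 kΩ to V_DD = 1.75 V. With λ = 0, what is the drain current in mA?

V_GS = V_G = 1.48 V, so V_ov = 1.48 − 1.14 = 0.34 V.
k_n = μ_nC_ox · (W/L) = 4.36 mA/V².
Assume saturation: I_D = ½ k_n V_ov² = 0.5 × 4.36 × 0.34² = 0.252 mA, giving V_DS = V_DD − I_D R_D = 1.75 − 0.252 × 3.92 = 0.762 V.
V_DS = 0.762 V ≥ V_ov = 0.34 V, confirming saturation.

I_D = 0.252 mA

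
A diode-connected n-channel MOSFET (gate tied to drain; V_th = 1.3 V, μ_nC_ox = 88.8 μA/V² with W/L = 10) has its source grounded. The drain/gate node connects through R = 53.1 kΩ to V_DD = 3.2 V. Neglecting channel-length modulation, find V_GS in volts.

With gate tied to drain, V_GS = V_DS ≥ V_GS − V_th, so the device is in saturation.
k_n = μ_nC_ox · (W/L) = 0.888 mA/V².
KCL at the drain: ½ k_n (V_GS − V_th)² = (V_DD − V_GS)/R.
Let x = V_GS − 1.3. Then 23.6 x² + x − 1.9 = 0, giving x = 0.263 V (positive root), so V_GS = 1.56 V.
I_D = (V_DD − V_GS)/R = (3.2 − 1.56) / 53.1 = 0.0308 mA.

V_GS = 1.56 V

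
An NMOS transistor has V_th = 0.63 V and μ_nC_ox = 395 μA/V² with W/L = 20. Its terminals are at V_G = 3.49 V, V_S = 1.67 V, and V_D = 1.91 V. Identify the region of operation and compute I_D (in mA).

Triode; I_D = 2.03 mA

V_GS = V_G − V_S = 3.49 − 1.67 = 1.82 V; V_DS = V_D − V_S = 1.91 − 1.67 = 0.24 V.
k_n = μ_nC_ox · (W/L) = 7.9 mA/V².
V_ov = V_GS − V_th = 1.82 − 0.63 = 1.19 V.
Since V_DS = 0.24 V < V_ov = 1.19 V, the device is in the triode region.
I_D = k_n [V_ov · V_DS − ½ V_DS²] = 7.9 × [1.19 × 0.24 − 0.5 × 0.24²] = 2.03 mA.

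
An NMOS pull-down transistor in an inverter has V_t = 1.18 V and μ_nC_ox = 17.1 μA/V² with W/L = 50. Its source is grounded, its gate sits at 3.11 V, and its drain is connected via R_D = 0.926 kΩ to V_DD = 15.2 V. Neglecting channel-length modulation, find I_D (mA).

I_D = 1.59 mA

V_GS = V_G = 3.11 V, so V_ov = 3.11 − 1.18 = 1.93 V.
k_n = μ_nC_ox · (W/L) = 0.855 mA/V².
Assume saturation: I_D = ½ k_n V_ov² = 0.5 × 0.855 × 1.93² = 1.59 mA, giving V_DS = V_DD − I_D R_D = 15.2 − 1.59 × 0.926 = 13.7 V.
V_DS = 13.7 V ≥ V_ov = 1.93 V, confirming saturation.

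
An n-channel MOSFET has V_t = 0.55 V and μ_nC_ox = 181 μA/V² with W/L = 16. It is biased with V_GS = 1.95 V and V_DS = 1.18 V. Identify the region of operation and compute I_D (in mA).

Triode; I_D = 2.77 mA

k_n = μ_nC_ox · (W/L) = 2.896 mA/V².
V_ov = V_GS − V_t = 1.95 − 0.55 = 1.4 V.
Since V_DS = 1.18 V < V_ov = 1.4 V, the device is in the triode region.
I_D = k_n [V_ov · V_DS − ½ V_DS²] = 2.896 × [1.4 × 1.18 − 0.5 × 1.18²] = 2.77 mA.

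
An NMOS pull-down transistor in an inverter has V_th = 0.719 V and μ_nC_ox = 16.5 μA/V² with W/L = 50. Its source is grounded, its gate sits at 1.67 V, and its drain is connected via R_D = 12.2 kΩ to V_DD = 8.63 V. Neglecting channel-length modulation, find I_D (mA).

I_D = 0.373 mA

V_GS = V_G = 1.67 V, so V_ov = 1.67 − 0.719 = 0.951 V.
k_n = μ_nC_ox · (W/L) = 0.825 mA/V².
Assume saturation: I_D = ½ k_n V_ov² = 0.5 × 0.825 × 0.951² = 0.373 mA, giving V_DS = V_DD − I_D R_D = 8.63 − 0.373 × 12.2 = 4.08 V.
V_DS = 4.08 V ≥ V_ov = 0.951 V, confirming saturation.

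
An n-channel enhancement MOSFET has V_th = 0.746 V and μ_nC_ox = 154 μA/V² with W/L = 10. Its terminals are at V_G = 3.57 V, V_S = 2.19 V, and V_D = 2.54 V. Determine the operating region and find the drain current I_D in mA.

Triode; I_D = 0.247 mA

V_GS = V_G − V_S = 3.57 − 2.19 = 1.38 V; V_DS = V_D − V_S = 2.54 − 2.19 = 0.35 V.
k_n = μ_nC_ox · (W/L) = 1.54 mA/V².
V_ov = V_GS − V_th = 1.38 − 0.746 = 0.634 V.
Since V_DS = 0.35 V < V_ov = 0.634 V, the device is in the triode region.
I_D = k_n [V_ov · V_DS − ½ V_DS²] = 1.54 × [0.634 × 0.35 − 0.5 × 0.35²] = 0.247 mA.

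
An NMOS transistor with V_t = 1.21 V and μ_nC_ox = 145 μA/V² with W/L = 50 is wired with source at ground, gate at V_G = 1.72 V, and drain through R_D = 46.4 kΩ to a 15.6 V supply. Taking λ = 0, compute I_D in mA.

I_D = 0.334 mA

V_GS = V_G = 1.72 V, so V_ov = 1.72 − 1.21 = 0.51 V.
k_n = μ_nC_ox · (W/L) = 7.25 mA/V².
Assume saturation: I_D = ½ k_n V_ov² = 0.5 × 7.25 × 0.51² = 0.943 mA, giving V_DS = V_DD − I_D R_D = 15.6 − 0.943 × 46.4 = -28.1 V.
But -28.1 V < V_ov = 0.51 V, so the device is actually in triode.
In triode I_D = k_n[V_ov V_DS − ½ V_DS²] and I_D = (V_DD − V_DS)/R_D. Equating: 168 V_DS² − 172.6 V_DS + 15.6 = 0, giving V_DS = 0.1 V (the root below V_ov).
I_D = (15.6 − 0.1) / 46.4 = 0.334 mA.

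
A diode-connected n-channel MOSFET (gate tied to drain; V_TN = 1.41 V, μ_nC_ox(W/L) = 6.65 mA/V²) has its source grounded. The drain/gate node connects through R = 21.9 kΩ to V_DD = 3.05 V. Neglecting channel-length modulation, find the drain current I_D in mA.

I_D = 0.0683 mA

With gate tied to drain, V_GS = V_DS ≥ V_GS − V_TN, so the device is in saturation.
KCL at the drain: ½ k_n (V_GS − V_TN)² = (V_DD − V_GS)/R.
Let x = V_GS − 1.41. Then 72.8 x² + x − 1.64 = 0, giving x = 0.143 V (positive root), so V_GS = 1.55 V.
I_D = (V_DD − V_GS)/R = (3.05 − 1.55) / 21.9 = 0.0683 mA.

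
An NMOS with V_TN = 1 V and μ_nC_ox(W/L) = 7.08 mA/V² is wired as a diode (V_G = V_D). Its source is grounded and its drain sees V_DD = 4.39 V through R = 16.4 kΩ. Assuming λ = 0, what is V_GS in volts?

V_GS = 1.23 V

With gate tied to drain, V_GS = V_DS ≥ V_GS − V_TN, so the device is in saturation.
KCL at the drain: ½ k_n (V_GS − V_TN)² = (V_DD − V_GS)/R.
Let x = V_GS − 1. Then 58.1 x² + x − 3.39 = 0, giving x = 0.233 V (positive root), so V_GS = 1.23 V.
I_D = (V_DD − V_GS)/R = (4.39 − 1.23) / 16.4 = 0.192 mA.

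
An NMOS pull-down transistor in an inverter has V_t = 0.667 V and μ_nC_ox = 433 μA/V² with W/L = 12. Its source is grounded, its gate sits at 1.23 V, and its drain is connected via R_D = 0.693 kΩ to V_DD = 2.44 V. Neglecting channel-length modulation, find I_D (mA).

I_D = 0.823 mA

V_GS = V_G = 1.23 V, so V_ov = 1.23 − 0.667 = 0.563 V.
k_n = μ_nC_ox · (W/L) = 5.196 mA/V².
Assume saturation: I_D = ½ k_n V_ov² = 0.5 × 5.196 × 0.563² = 0.823 mA, giving V_DS = V_DD − I_D R_D = 2.44 − 0.823 × 0.693 = 1.87 V.
V_DS = 1.87 V ≥ V_ov = 0.563 V, confirming saturation.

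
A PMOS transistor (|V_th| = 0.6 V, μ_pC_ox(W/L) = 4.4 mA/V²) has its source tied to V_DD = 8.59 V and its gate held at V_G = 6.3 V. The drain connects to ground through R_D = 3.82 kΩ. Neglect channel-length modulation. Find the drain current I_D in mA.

I_D = 2.16 mA

V_SG = V_DD − V_G = 8.59 − 6.3 = 2.29 V, so V_ov = 2.29 − 0.6 = 1.69 V.
Assume saturation: I_D = ½ k_p V_ov² = 0.5 × 4.4 × 1.69² = 6.28 mA, giving V_SD = V_DD − I_D R_D = 8.59 − 6.28 × 3.82 = -15.4 V.
But -15.4 V < V_ov = 1.69 V, so the device is actually in triode.
In triode I_D = k_p[V_ov V_SD − ½ V_SD²] and I_D = (V_DD − V_SD)/R_D. Equating: 8.4 V_SD² − 29.41 V_SD + 8.59 = 0, giving V_SD = 0.322 V (the root below V_ov).
I_D = (8.59 − 0.322) / 3.82 = 2.16 mA.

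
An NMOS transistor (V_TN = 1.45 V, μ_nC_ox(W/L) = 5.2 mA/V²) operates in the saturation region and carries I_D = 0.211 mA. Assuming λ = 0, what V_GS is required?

V_GS = 1.73 V

In saturation I_D = ½ k_n (V_GS − V_TN)², so V_GS − V_TN = √(2 I_D / k_n) = √(2 × 0.211 / 5.2) = 0.285 V.
V_GS = 1.45 + 0.285 = 1.73 V.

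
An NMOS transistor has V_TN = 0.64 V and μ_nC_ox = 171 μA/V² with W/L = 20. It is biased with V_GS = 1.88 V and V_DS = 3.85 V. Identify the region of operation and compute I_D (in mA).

k_n = μ_nC_ox · (W/L) = 3.42 mA/V².
V_ov = V_GS − V_TN = 1.88 − 0.64 = 1.24 V.
Since V_DS = 3.85 V ≥ V_ov = 1.24 V, the device is in saturation.
I_D = ½ k_n V_ov² = 0.5 × 3.42 × 1.24² = 2.63 mA.

Saturation; I_D = 2.63 mA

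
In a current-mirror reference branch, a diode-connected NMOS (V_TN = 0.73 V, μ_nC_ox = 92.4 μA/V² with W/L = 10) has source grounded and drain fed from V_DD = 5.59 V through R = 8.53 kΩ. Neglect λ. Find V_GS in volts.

With gate tied to drain, V_GS = V_DS ≥ V_GS − V_TN, so the device is in saturation.
k_n = μ_nC_ox · (W/L) = 0.924 mA/V².
KCL at the drain: ½ k_n (V_GS − V_TN)² = (V_DD − V_GS)/R.
Let x = V_GS − 0.73. Then 3.94 x² + x − 4.86 = 0, giving x = 0.991 V (positive root), so V_GS = 1.72 V.
I_D = (V_DD − V_GS)/R = (5.59 − 1.72) / 8.53 = 0.454 mA.

V_GS = 1.72 V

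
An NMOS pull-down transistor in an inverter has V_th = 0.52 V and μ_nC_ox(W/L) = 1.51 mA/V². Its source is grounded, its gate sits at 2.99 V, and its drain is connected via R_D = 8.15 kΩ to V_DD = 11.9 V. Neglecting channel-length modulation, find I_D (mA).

I_D = 1.41 mA

V_GS = V_G = 2.99 V, so V_ov = 2.99 − 0.52 = 2.47 V.
Assume saturation: I_D = ½ k_n V_ov² = 0.5 × 1.51 × 2.47² = 4.61 mA, giving V_DS = V_DD − I_D R_D = 11.9 − 4.61 × 8.15 = -25.6 V.
But -25.6 V < V_ov = 2.47 V, so the device is actually in triode.
In triode I_D = k_n[V_ov V_DS − ½ V_DS²] and I_D = (V_DD − V_DS)/R_D. Equating: 6.15 V_DS² − 31.4 V_DS + 11.9 = 0, giving V_DS = 0.412 V (the root below V_ov).
I_D = (11.9 − 0.412) / 8.15 = 1.41 mA.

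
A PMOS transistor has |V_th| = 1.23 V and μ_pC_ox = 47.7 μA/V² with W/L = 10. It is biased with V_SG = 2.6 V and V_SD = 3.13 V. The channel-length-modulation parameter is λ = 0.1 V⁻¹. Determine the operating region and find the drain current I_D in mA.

k_p = μ_pC_ox · (W/L) = 0.477 mA/V².
V_ov = V_SG − |V_th| = 2.6 − 1.23 = 1.37 V.
Since V_SD = 3.13 V ≥ V_ov = 1.37 V, the device is in saturation.
I_D = ½ k_p V_ov² (1 + λ V_SD) = 0.5 × 0.477 × 1.37² × (1 + 0.1 × 3.13) = 0.588 mA.

Saturation; I_D = 0.588 mA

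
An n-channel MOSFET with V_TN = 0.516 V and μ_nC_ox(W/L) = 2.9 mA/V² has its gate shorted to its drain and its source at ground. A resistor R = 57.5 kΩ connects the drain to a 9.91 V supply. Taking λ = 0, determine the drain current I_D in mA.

With gate tied to drain, V_GS = V_DS ≥ V_GS − V_TN, so the device is in saturation.
KCL at the drain: ½ k_n (V_GS − V_TN)² = (V_DD − V_GS)/R.
Let x = V_GS − 0.516. Then 83.4 x² + x − 9.394 = 0, giving x = 0.33 V (positive root), so V_GS = 0.846 V.
I_D = (V_DD − V_GS)/R = (9.91 − 0.846) / 57.5 = 0.158 mA.

I_D = 0.158 mA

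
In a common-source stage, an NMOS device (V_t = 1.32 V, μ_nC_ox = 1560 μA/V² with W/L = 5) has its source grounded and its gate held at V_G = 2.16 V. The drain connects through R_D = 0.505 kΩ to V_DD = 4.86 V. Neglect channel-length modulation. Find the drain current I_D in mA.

I_D = 2.75 mA

V_GS = V_G = 2.16 V, so V_ov = 2.16 − 1.32 = 0.84 V.
k_n = μ_nC_ox · (W/L) = 7.8 mA/V².
Assume saturation: I_D = ½ k_n V_ov² = 0.5 × 7.8 × 0.84² = 2.75 mA, giving V_DS = V_DD − I_D R_D = 4.86 − 2.75 × 0.505 = 3.47 V.
V_DS = 3.47 V ≥ V_ov = 0.84 V, confirming saturation.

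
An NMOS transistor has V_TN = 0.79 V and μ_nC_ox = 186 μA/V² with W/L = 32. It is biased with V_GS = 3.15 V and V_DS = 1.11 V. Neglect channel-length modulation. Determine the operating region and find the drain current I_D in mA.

k_n = μ_nC_ox · (W/L) = 5.952 mA/V².
V_ov = V_GS − V_TN = 3.15 − 0.79 = 2.36 V.
Since V_DS = 1.11 V < V_ov = 2.36 V, the device is in the triode region.
I_D = k_n [V_ov · V_DS − ½ V_DS²] = 5.952 × [2.36 × 1.11 − 0.5 × 1.11²] = 11.9 mA.

Triode; I_D = 11.9 mA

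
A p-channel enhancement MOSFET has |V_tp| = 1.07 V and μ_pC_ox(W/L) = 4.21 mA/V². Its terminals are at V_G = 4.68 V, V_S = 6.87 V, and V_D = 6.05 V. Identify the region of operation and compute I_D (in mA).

Triode; I_D = 2.45 mA

V_SG = V_S − V_G = 6.87 − 4.68 = 2.19 V; V_SD = V_S − V_D = 6.87 − 6.05 = 0.82 V.
V_ov = V_SG − |V_tp| = 2.19 − 1.07 = 1.12 V.
Since V_SD = 0.82 V < V_ov = 1.12 V, the device is in the triode region.
I_D = k_p [V_ov · V_SD − ½ V_SD²] = 4.21 × [1.12 × 0.82 − 0.5 × 0.82²] = 2.45 mA.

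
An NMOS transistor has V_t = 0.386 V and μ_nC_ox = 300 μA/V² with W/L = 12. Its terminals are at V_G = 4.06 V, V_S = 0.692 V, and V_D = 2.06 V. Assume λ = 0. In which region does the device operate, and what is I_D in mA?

V_GS = V_G − V_S = 4.06 − 0.692 = 3.37 V; V_DS = V_D − V_S = 2.06 − 0.692 = 1.37 V.
k_n = μ_nC_ox · (W/L) = 3.6 mA/V².
V_ov = V_GS − V_t = 3.37 − 0.386 = 2.98 V.
Since V_DS = 1.37 V < V_ov = 2.98 V, the device is in the triode region.
I_D = k_n [V_ov · V_DS − ½ V_DS²] = 3.6 × [2.98 × 1.37 − 0.5 × 1.37²] = 11.3 mA.

Triode; I_D = 11.3 mA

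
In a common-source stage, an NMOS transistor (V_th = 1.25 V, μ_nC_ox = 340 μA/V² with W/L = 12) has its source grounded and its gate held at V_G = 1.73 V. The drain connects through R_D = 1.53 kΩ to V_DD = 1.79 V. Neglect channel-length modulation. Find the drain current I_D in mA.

V_GS = V_G = 1.73 V, so V_ov = 1.73 − 1.25 = 0.48 V.
k_n = μ_nC_ox · (W/L) = 4.08 mA/V².
Assume saturation: I_D = ½ k_n V_ov² = 0.5 × 4.08 × 0.48² = 0.47 mA, giving V_DS = V_DD − I_D R_D = 1.79 − 0.47 × 1.53 = 1.07 V.
V_DS = 1.07 V ≥ V_ov = 0.48 V, confirming saturation.

I_D = 0.470 mA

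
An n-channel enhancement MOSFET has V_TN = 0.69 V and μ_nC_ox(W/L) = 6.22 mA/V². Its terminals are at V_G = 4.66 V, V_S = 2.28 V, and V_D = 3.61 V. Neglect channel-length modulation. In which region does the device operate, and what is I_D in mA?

Triode; I_D = 8.48 mA

V_GS = V_G − V_S = 4.66 − 2.28 = 2.38 V; V_DS = V_D − V_S = 3.61 − 2.28 = 1.33 V.
V_ov = V_GS − V_TN = 2.38 − 0.69 = 1.69 V.
Since V_DS = 1.33 V < V_ov = 1.69 V, the device is in the triode region.
I_D = k_n [V_ov · V_DS − ½ V_DS²] = 6.22 × [1.69 × 1.33 − 0.5 × 1.33²] = 8.48 mA.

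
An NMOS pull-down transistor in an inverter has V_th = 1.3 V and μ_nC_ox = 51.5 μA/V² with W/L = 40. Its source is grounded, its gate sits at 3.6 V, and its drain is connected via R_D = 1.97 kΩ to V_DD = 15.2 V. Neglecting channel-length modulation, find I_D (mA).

I_D = 5.45 mA

V_GS = V_G = 3.6 V, so V_ov = 3.6 − 1.3 = 2.3 V.
k_n = μ_nC_ox · (W/L) = 2.06 mA/V².
Assume saturation: I_D = ½ k_n V_ov² = 0.5 × 2.06 × 2.3² = 5.45 mA, giving V_DS = V_DD − I_D R_D = 15.2 − 5.45 × 1.97 = 4.47 V.
V_DS = 4.47 V ≥ V_ov = 2.3 V, confirming saturation.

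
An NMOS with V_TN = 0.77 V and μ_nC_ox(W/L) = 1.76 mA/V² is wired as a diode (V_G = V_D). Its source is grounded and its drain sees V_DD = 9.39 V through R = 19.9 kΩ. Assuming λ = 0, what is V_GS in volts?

V_GS = 1.44 V

With gate tied to drain, V_GS = V_DS ≥ V_GS − V_TN, so the device is in saturation.
KCL at the drain: ½ k_n (V_GS − V_TN)² = (V_DD − V_GS)/R.
Let x = V_GS − 0.77. Then 17.5 x² + x − 8.62 = 0, giving x = 0.674 V (positive root), so V_GS = 1.44 V.
I_D = (V_DD − V_GS)/R = (9.39 − 1.44) / 19.9 = 0.399 mA.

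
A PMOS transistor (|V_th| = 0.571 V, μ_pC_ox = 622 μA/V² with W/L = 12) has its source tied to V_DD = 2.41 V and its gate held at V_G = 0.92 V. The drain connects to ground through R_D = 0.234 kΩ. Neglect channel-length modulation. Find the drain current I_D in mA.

I_D = 3.15 mA

V_SG = V_DD − V_G = 2.41 − 0.92 = 1.49 V, so V_ov = 1.49 − 0.571 = 0.919 V.
k_p = μ_pC_ox · (W/L) = 7.464 mA/V².
Assume saturation: I_D = ½ k_p V_ov² = 0.5 × 7.464 × 0.919² = 3.15 mA, giving V_SD = V_DD − I_D R_D = 2.41 − 3.15 × 0.234 = 1.67 V.
V_SD = 1.67 V ≥ V_ov = 0.919 V, confirming saturation.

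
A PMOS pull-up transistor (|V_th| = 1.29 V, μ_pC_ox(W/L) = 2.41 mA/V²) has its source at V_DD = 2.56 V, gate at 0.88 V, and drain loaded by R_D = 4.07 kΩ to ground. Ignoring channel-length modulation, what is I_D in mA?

V_SG = V_DD − V_G = 2.56 − 0.88 = 1.68 V, so V_ov = 1.68 − 1.29 = 0.39 V.
Assume saturation: I_D = ½ k_p V_ov² = 0.5 × 2.41 × 0.39² = 0.183 mA, giving V_SD = V_DD − I_D R_D = 2.56 − 0.183 × 4.07 = 1.81 V.
V_SD = 1.81 V ≥ V_ov = 0.39 V, confirming saturation.

I_D = 0.183 mA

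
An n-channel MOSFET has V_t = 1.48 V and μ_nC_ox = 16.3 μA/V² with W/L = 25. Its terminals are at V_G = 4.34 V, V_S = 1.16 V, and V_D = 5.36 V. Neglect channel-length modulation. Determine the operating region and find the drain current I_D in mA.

V_GS = V_G − V_S = 4.34 − 1.16 = 3.18 V; V_DS = V_D − V_S = 5.36 − 1.16 = 4.2 V.
k_n = μ_nC_ox · (W/L) = 0.4075 mA/V².
V_ov = V_GS − V_t = 3.18 − 1.48 = 1.7 V.
Since V_DS = 4.2 V ≥ V_ov = 1.7 V, the device is in saturation.
I_D = ½ k_n V_ov² = 0.5 × 0.4075 × 1.7² = 0.589 mA.

Saturation; I_D = 0.589 mA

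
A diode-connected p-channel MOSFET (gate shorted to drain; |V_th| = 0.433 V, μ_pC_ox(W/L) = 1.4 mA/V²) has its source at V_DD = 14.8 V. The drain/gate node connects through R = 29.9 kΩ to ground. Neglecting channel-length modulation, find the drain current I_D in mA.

I_D = 0.454 mA

With gate tied to drain, V_SG = V_SD ≥ V_SG − |V_th|, so the device is in saturation.
KCL at the drain: ½ k_p (V_SG − |V_th|)² = (V_DD − V_SG)/R.
Let x = V_SG − 0.433. Then 20.9 x² + x − 14.37 = 0, giving x = 0.805 V (positive root), so V_SG = 1.24 V.
I_D = (V_DD − V_SG)/R = (14.8 − 1.24) / 29.9 = 0.454 mA.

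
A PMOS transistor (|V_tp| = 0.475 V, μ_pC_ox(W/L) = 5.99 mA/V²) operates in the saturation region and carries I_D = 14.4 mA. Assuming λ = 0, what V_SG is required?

V_SG = 2.67 V

In saturation I_D = ½ k_p (V_SG − |V_tp|)², so V_SG − |V_tp| = √(2 I_D / k_p) = √(2 × 14.4 / 5.99) = 2.19 V.
V_SG = 0.475 + 2.19 = 2.67 V.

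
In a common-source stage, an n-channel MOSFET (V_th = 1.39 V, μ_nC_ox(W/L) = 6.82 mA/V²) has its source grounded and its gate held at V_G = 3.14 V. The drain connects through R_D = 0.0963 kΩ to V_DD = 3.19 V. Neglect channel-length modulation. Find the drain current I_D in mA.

V_GS = V_G = 3.14 V, so V_ov = 3.14 − 1.39 = 1.75 V.
Assume saturation: I_D = ½ k_n V_ov² = 0.5 × 6.82 × 1.75² = 10.4 mA, giving V_DS = V_DD − I_D R_D = 3.19 − 10.4 × 0.0963 = 2.18 V.
V_DS = 2.18 V ≥ V_ov = 1.75 V, confirming saturation.

I_D = 10.4 mA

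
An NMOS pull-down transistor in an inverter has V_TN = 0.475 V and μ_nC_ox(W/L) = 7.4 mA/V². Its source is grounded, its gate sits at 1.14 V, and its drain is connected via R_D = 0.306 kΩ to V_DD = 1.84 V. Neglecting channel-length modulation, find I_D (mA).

I_D = 1.64 mA

V_GS = V_G = 1.14 V, so V_ov = 1.14 − 0.475 = 0.665 V.
Assume saturation: I_D = ½ k_n V_ov² = 0.5 × 7.4 × 0.665² = 1.64 mA, giving V_DS = V_DD − I_D R_D = 1.84 − 1.64 × 0.306 = 1.34 V.
V_DS = 1.34 V ≥ V_ov = 0.665 V, confirming saturation.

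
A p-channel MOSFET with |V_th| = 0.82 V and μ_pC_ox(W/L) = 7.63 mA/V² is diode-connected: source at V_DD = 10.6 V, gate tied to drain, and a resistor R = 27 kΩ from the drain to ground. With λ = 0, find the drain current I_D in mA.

I_D = 0.351 mA

With gate tied to drain, V_SG = V_SD ≥ V_SG − |V_th|, so the device is in saturation.
KCL at the drain: ½ k_p (V_SG − |V_th|)² = (V_DD − V_SG)/R.
Let x = V_SG − 0.82. Then 103 x² + x − 9.78 = 0, giving x = 0.303 V (positive root), so V_SG = 1.12 V.
I_D = (V_DD − V_SG)/R = (10.6 − 1.12) / 27 = 0.351 mA.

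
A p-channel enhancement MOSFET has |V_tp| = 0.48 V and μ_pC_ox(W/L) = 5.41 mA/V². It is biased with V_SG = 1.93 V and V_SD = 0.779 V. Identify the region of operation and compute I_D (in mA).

Triode; I_D = 4.47 mA

V_ov = V_SG − |V_tp| = 1.93 − 0.48 = 1.45 V.
Since V_SD = 0.779 V < V_ov = 1.45 V, the device is in the triode region.
I_D = k_p [V_ov · V_SD − ½ V_SD²] = 5.41 × [1.45 × 0.779 − 0.5 × 0.779²] = 4.47 mA.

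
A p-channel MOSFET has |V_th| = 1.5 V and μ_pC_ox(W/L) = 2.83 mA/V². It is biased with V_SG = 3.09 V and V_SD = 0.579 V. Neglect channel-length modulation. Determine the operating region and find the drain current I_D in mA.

Triode; I_D = 2.13 mA

V_ov = V_SG − |V_th| = 3.09 − 1.5 = 1.59 V.
Since V_SD = 0.579 V < V_ov = 1.59 V, the device is in the triode region.
I_D = k_p [V_ov · V_SD − ½ V_SD²] = 2.83 × [1.59 × 0.579 − 0.5 × 0.579²] = 2.13 mA.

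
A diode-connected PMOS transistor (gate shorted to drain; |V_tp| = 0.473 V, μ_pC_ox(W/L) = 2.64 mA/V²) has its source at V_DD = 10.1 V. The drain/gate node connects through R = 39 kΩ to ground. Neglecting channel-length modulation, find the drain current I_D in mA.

I_D = 0.236 mA

With gate tied to drain, V_SG = V_SD ≥ V_SG − |V_tp|, so the device is in saturation.
KCL at the drain: ½ k_p (V_SG − |V_tp|)² = (V_DD − V_SG)/R.
Let x = V_SG − 0.473. Then 51.5 x² + x − 9.627 = 0, giving x = 0.423 V (positive root), so V_SG = 0.896 V.
I_D = (V_DD − V_SG)/R = (10.1 − 0.896) / 39 = 0.236 mA.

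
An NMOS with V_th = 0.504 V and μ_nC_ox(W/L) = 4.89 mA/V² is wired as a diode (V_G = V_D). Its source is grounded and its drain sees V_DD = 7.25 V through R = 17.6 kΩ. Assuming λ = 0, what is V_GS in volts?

V_GS = 0.888 V

With gate tied to drain, V_GS = V_DS ≥ V_GS − V_th, so the device is in saturation.
KCL at the drain: ½ k_n (V_GS − V_th)² = (V_DD − V_GS)/R.
Let x = V_GS − 0.504. Then 43 x² + x − 6.746 = 0, giving x = 0.384 V (positive root), so V_GS = 0.888 V.
I_D = (V_DD − V_GS)/R = (7.25 − 0.888) / 17.6 = 0.361 mA.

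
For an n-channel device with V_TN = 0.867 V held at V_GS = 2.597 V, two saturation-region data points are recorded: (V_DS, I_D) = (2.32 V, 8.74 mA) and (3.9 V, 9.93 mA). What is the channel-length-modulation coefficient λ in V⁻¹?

λ = 0.108 V⁻¹

With V_GS fixed, I_D ∝ (1 + λ V_DS) in saturation, so I_D2/I_D1 = (1 + λ V_DS2)/(1 + λ V_DS1).
9.93/8.74 = 1.136 = (1 + 3.9 λ)/(1 + 2.32 λ).
Solving: λ (I_D1 V_DS2 − I_D2 V_DS1) = I_D2 − I_D1, so λ = (9.93 − 8.74) / (8.74 × 3.9 − 9.93 × 2.32) = 1.19 / 11 = 0.108 V⁻¹.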